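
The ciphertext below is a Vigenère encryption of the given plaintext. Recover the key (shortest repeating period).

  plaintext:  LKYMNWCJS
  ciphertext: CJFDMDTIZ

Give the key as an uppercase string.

RZH

  i= 0: C-L = 17 → R
  i= 1: J-K = 25 → Z
  i= 2: F-Y =  7 → H
  i= 3: D-M = 17 → R
  i= 4: M-N = 25 → Z
  i= 5: D-W =  7 → H
  i= 6: T-C = 17 → R
  i= 7: I-J = 25 → Z
  i= 8: Z-S =  7 → H
  shifts repeat with period 3: RZH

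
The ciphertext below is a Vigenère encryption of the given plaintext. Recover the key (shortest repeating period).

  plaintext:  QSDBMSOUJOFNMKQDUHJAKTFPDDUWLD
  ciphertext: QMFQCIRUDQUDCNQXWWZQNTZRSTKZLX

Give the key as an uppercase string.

AUCPQQD

  i= 0: Q-Q =  0 → A
  i= 1: M-S = 20 → U
  i= 2: F-D =  2 → C
  i= 3: Q-B = 15 → P
  i= 4: C-M = 16 → Q
  i= 5: I-S = 16 → Q
  i= 6: R-O =  3 → D
  i= 7: U-U =  0 → A
  i= 8: D-J = 20 → U
  i= 9: Q-O =  2 → C
  i=10: U-F = 15 → P
  i=11: D-N = 16 → Q
  i=12: C-M = 16 → Q
  i=13: N-K =  3 → D
  i=14: Q-Q =  0 → A
  i=15: X-D = 20 → U
  i=16: W-U =  2 → C
  i=17: W-H = 15 → P
  i=18: Z-J = 16 → Q
  i=19: Q-A = 16 → Q
  i=20: N-K =  3 → D
  i=21: T-T =  0 → A
  i=22: Z-F = 20 → U
  i=23: R-P =  2 → C
  i=24: S-D = 15 → P
  i=25: T-D = 16 → Q
  i=26: K-U = 16 → Q
  i=27: Z-W =  3 → D
  i=28: L-L =  0 → A
  i=29: X-D = 20 → U
  shifts repeat with period 7: AUCPQQD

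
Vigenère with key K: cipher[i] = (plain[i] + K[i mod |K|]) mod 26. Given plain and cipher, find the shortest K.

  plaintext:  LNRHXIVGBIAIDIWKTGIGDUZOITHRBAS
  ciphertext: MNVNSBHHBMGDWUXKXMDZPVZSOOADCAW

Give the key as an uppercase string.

BAEGVTM

  i= 0: M-L =  1 → B
  i= 1: N-N =  0 → A
  i= 2: V-R =  4 → E
  i= 3: N-H =  6 → G
  i= 4: S-X = 21 → V
  i= 5: B-I = 19 → T
  i= 6: H-V = 12 → M
  i= 7: H-G =  1 → B
  i= 8: B-B =  0 → A
  i= 9: M-I =  4 → E
  i=10: G-A =  6 → G
  i=11: D-I = 21 → V
  i=12: W-D = 19 → T
  i=13: U-I = 12 → M
  i=14: X-W =  1 → B
  i=15: K-K =  0 → A
  i=16: X-T =  4 → E
  i=17: M-G =  6 → G
  i=18: D-I = 21 → V
  i=19: Z-G = 19 → T
  i=20: P-D = 12 → M
  i=21: V-U =  1 → B
  i=22: Z-Z =  0 → A
  i=23: S-O =  4 → E
  i=24: O-I =  6 → G
  i=25: O-T = 21 → V
  i=26: A-H = 19 → T
  i=27: D-R = 12 → M
  i=28: C-B =  1 → B
  i=29: A-A =  0 → A
  i=30: W-S =  4 → E
  shifts repeat with period 7: BAEGVTM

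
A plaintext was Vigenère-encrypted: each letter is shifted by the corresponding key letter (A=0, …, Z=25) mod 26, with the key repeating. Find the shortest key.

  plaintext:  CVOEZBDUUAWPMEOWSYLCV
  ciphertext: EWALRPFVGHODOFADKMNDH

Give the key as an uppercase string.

CBMHSO

  i= 0: E-C =  2 → C
  i= 1: W-V =  1 → B
  i= 2: A-O = 12 → M
  i= 3: L-E =  7 → H
  i= 4: R-Z = 18 → S
  i= 5: P-B = 14 → O
  i= 6: F-D =  2 → C
  i= 7: V-U =  1 → B
  i= 8: G-U = 12 → M
  i= 9: H-A =  7 → H
  i=10: O-W = 18 → S
  i=11: D-P = 14 → O
  i=12: O-M =  2 → C
  i=13: F-E =  1 → B
  i=14: A-O = 12 → M
  i=15: D-W =  7 → H
  i=16: K-S = 18 → S
  i=17: M-Y = 14 → O
  i=18: N-L =  2 → C
  i=19: D-C =  1 → B
  i=20: H-V = 12 → M
  shifts repeat with period 6: CBMHSO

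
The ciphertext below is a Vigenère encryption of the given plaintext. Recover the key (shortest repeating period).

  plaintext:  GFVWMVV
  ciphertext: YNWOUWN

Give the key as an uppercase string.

SIB

  i= 0: Y-G = 18 → S
  i= 1: N-F =  8 → I
  i= 2: W-V =  1 → B
  i= 3: O-W = 18 → S
  i= 4: U-M =  8 → I
  i= 5: W-V =  1 → B
  i= 6: N-V = 18 → S
  shifts repeat with period 3: SIB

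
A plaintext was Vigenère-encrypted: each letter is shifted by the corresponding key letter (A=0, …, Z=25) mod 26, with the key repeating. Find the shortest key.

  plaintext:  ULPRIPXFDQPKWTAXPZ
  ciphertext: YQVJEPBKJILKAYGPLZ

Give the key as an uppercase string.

EFGSWA

  i= 0: Y-U =  4 → E
  i= 1: Q-L =  5 → F
  i= 2: V-P =  6 → G
  i= 3: J-R = 18 → S
  i= 4: E-I = 22 → W
  i= 5: P-P =  0 → A
  i= 6: B-X =  4 → E
  i= 7: K-F =  5 → F
  i= 8: J-D =  6 → G
  i= 9: I-Q = 18 → S
  i=10: L-P = 22 → W
  i=11: K-K =  0 → A
  i=12: A-W =  4 → E
  i=13: Y-T =  5 → F
  i=14: G-A =  6 → G
  i=15: P-X = 18 → S
  i=16: L-P = 22 → W
  i=17: Z-Z =  0 → A
  shifts repeat with period 6: EFGSWA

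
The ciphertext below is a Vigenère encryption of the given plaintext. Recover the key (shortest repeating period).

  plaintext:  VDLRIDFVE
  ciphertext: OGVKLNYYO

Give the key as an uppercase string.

TDK

  i= 0: O-V = 19 → T
  i= 1: G-D =  3 → D
  i= 2: V-L = 10 → K
  i= 3: K-R = 19 → T
  i= 4: L-I =  3 → D
  i= 5: N-D = 10 → K
  i= 6: Y-F = 19 → T
  i= 7: Y-V =  3 → D
  i= 8: O-E = 10 → K
  shifts repeat with period 3: TDK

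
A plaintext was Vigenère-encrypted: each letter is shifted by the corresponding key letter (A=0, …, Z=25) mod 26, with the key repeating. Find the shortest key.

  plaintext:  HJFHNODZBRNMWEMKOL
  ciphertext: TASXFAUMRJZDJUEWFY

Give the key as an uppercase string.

  i= 0: T-H = 12 → M
  i= 1: A-J = 17 → R
  i= 2: S-F = 13 → N
  i= 3: X-H = 16 → Q
  i= 4: F-N = 18 → S
  i= 5: A-O = 12 → M
  i= 6: U-D = 17 → R
  i= 7: M-Z = 13 → N
  i= 8: R-B = 16 → Q
  i= 9: J-R = 18 → S
  i=10: Z-N = 12 → M
  i=11: D-M = 17 → R
  i=12: J-W = 13 → N
  i=13: U-E = 16 → Q
  i=14: E-M = 18 → S
  i=15: W-K = 12 → M
  i=16: F-O = 17 → R
  i=17: Y-L = 13 → N
  shifts repeat with period 5: MRNQS

MRNQS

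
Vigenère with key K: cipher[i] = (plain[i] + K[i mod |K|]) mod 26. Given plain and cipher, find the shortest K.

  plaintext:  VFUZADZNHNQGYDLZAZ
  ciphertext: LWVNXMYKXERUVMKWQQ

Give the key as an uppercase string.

QRBOXJZX

  i= 0: L-V = 16 → Q
  i= 1: W-F = 17 → R
  i= 2: V-U =  1 → B
  i= 3: N-Z = 14 → O
  i= 4: X-A = 23 → X
  i= 5: M-D =  9 → J
  i= 6: Y-Z = 25 → Z
  i= 7: K-N = 23 → X
  i= 8: X-H = 16 → Q
  i= 9: E-N = 17 → R
  i=10: R-Q =  1 → B
  i=11: U-G = 14 → O
  i=12: V-Y = 23 → X
  i=13: M-D =  9 → J
  i=14: K-L = 25 → Z
  i=15: W-Z = 23 → X
  i=16: Q-A = 16 → Q
  i=17: Q-Z = 17 → R
  shifts repeat with period 8: QRBOXJZX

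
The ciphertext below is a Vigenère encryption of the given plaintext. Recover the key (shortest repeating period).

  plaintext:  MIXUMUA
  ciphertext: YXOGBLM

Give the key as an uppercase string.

  i= 0: Y-M = 12 → M
  i= 1: X-I = 15 → P
  i= 2: O-X = 17 → R
  i= 3: G-U = 12 → M
  i= 4: B-M = 15 → P
  i= 5: L-U = 17 → R
  i= 6: M-A = 12 → M
  shifts repeat with period 3: MPR

MPR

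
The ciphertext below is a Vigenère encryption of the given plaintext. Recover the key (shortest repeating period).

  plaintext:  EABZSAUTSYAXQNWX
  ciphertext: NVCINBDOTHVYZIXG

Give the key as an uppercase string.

JVB

  i= 0: N-E =  9 → J
  i= 1: V-A = 21 → V
  i= 2: C-B =  1 → B
  i= 3: I-Z =  9 → J
  i= 4: N-S = 21 → V
  i= 5: B-A =  1 → B
  i= 6: D-U =  9 → J
  i= 7: O-T = 21 → V
  i= 8: T-S =  1 → B
  i= 9: H-Y =  9 → J
  i=10: V-A = 21 → V
  i=11: Y-X =  1 → B
  i=12: Z-Q =  9 → J
  i=13: I-N = 21 → V
  i=14: X-W =  1 → B
  i=15: G-X =  9 → J
  shifts repeat with period 3: JVB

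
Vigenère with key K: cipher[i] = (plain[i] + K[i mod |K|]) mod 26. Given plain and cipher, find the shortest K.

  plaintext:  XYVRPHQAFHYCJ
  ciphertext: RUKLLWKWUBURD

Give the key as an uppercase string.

UWP

  i= 0: R-X = 20 → U
  i= 1: U-Y = 22 → W
  i= 2: K-V = 15 → P
  i= 3: L-R = 20 → U
  i= 4: L-P = 22 → W
  i= 5: W-H = 15 → P
  i= 6: K-Q = 20 → U
  i= 7: W-A = 22 → W
  i= 8: U-F = 15 → P
  i= 9: B-H = 20 → U
  i=10: U-Y = 22 → W
  i=11: R-C = 15 → P
  i=12: D-J = 20 → U
  shifts repeat with period 3: UWP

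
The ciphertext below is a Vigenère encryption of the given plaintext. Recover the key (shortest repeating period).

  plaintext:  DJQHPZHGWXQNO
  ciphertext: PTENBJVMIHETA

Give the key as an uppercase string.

  i= 0: P-D = 12 → M
  i= 1: T-J = 10 → K
  i= 2: E-Q = 14 → O
  i= 3: N-H =  6 → G
  i= 4: B-P = 12 → M
  i= 5: J-Z = 10 → K
  i= 6: V-H = 14 → O
  i= 7: M-G =  6 → G
  i= 8: I-W = 12 → M
  i= 9: H-X = 10 → K
  i=10: E-Q = 14 → O
  i=11: T-N =  6 → G
  i=12: A-O = 12 → M
  shifts repeat with period 4: MKOG

MKOG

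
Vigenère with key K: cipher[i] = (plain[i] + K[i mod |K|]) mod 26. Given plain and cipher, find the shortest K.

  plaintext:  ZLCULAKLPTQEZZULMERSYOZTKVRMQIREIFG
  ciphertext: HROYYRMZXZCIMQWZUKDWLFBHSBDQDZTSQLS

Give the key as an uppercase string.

  i= 0: H-Z =  8 → I
  i= 1: R-L =  6 → G
  i= 2: O-C = 12 → M
  i= 3: Y-U =  4 → E
  i= 4: Y-L = 13 → N
  i= 5: R-A = 17 → R
  i= 6: M-K =  2 → C
  i= 7: Z-L = 14 → O
  i= 8: X-P =  8 → I
  i= 9: Z-T =  6 → G
  i=10: C-Q = 12 → M
  i=11: I-E =  4 → E
  i=12: M-Z = 13 → N
  i=13: Q-Z = 17 → R
  i=14: W-U =  2 → C
  i=15: Z-L = 14 → O
  i=16: U-M =  8 → I
  i=17: K-E =  6 → G
  i=18: D-R = 12 → M
  i=19: W-S =  4 → E
  i=20: L-Y = 13 → N
  i=21: F-O = 17 → R
  i=22: B-Z =  2 → C
  i=23: H-T = 14 → O
  i=24: S-K =  8 → I
  i=25: B-V =  6 → G
  i=26: D-R = 12 → M
  i=27: Q-M =  4 → E
  i=28: D-Q = 13 → N
  i=29: Z-I = 17 → R
  i=30: T-R =  2 → C
  i=31: S-E = 14 → O
  i=32: Q-I =  8 → I
  i=33: L-F =  6 → G
  i=34: S-G = 12 → M
  shifts repeat with period 8: IGMENRCO

IGMENRCO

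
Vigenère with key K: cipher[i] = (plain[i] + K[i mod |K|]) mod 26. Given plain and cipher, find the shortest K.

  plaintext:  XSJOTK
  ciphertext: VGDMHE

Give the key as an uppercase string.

YOU

  i= 0: V-X = 24 → Y
  i= 1: G-S = 14 → O
  i= 2: D-J = 20 → U
  i= 3: M-O = 24 → Y
  i= 4: H-T = 14 → O
  i= 5: E-K = 20 → U
  shifts repeat with period 3: YOU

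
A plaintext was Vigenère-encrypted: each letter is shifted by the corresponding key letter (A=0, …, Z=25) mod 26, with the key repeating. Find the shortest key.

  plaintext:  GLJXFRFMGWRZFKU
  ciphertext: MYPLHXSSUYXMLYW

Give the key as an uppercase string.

GNGOC

  i= 0: M-G =  6 → G
  i= 1: Y-L = 13 → N
  i= 2: P-J =  6 → G
  i= 3: L-X = 14 → O
  i= 4: H-F =  2 → C
  i= 5: X-R =  6 → G
  i= 6: S-F = 13 → N
  i= 7: S-M =  6 → G
  i= 8: U-G = 14 → O
  i= 9: Y-W =  2 → C
  i=10: X-R =  6 → G
  i=11: M-Z = 13 → N
  i=12: L-F =  6 → G
  i=13: Y-K = 14 → O
  i=14: W-U =  2 → C
  shifts repeat with period 5: GNGOC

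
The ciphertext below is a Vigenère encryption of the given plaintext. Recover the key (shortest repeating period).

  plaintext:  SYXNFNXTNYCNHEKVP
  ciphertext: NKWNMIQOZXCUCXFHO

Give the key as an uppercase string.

  i= 0: N-S = 21 → V
  i= 1: K-Y = 12 → M
  i= 2: W-X = 25 → Z
  i= 3: N-N =  0 → A
  i= 4: M-F =  7 → H
  i= 5: I-N = 21 → V
  i= 6: Q-X = 19 → T
  i= 7: O-T = 21 → V
  i= 8: Z-N = 12 → M
  i= 9: X-Y = 25 → Z
  i=10: C-C =  0 → A
  i=11: U-N =  7 → H
  i=12: C-H = 21 → V
  i=13: X-E = 19 → T
  i=14: F-K = 21 → V
  i=15: H-V = 12 → M
  i=16: O-P = 25 → Z
  shifts repeat with period 7: VMZAHVT

VMZAHVT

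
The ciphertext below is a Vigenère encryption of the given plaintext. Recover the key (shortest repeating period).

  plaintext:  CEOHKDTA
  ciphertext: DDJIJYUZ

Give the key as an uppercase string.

BZV

  i= 0: D-C =  1 → B
  i= 1: D-E = 25 → Z
  i= 2: J-O = 21 → V
  i= 3: I-H =  1 → B
  i= 4: J-K = 25 → Z
  i= 5: Y-D = 21 → V
  i= 6: U-T =  1 → B
  i= 7: Z-A = 25 → Z
  shifts repeat with period 3: BZV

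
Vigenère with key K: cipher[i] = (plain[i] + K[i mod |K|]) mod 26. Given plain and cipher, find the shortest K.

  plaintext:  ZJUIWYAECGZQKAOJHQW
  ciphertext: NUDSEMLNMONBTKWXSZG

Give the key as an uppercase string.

OLJKI

  i= 0: N-Z = 14 → O
  i= 1: U-J = 11 → L
  i= 2: D-U =  9 → J
  i= 3: S-I = 10 → K
  i= 4: E-W =  8 → I
  i= 5: M-Y = 14 → O
  i= 6: L-A = 11 → L
  i= 7: N-E =  9 → J
  i= 8: M-C = 10 → K
  i= 9: O-G =  8 → I
  i=10: N-Z = 14 → O
  i=11: B-Q = 11 → L
  i=12: T-K =  9 → J
  i=13: K-A = 10 → K
  i=14: W-O =  8 → I
  i=15: X-J = 14 → O
  i=16: S-H = 11 → L
  i=17: Z-Q =  9 → J
  i=18: G-W = 10 → K
  shifts repeat with period 5: OLJKI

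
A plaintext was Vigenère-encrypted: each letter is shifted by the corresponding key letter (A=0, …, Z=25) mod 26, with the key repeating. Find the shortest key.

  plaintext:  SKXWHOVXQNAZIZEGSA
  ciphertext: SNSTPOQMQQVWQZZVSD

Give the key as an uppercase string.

  i= 0: S-S =  0 → A
  i= 1: N-K =  3 → D
  i= 2: S-X = 21 → V
  i= 3: T-W = 23 → X
  i= 4: P-H =  8 → I
  i= 5: O-O =  0 → A
  i= 6: Q-V = 21 → V
  i= 7: M-X = 15 → P
  i= 8: Q-Q =  0 → A
  i= 9: Q-N =  3 → D
  i=10: V-A = 21 → V
  i=11: W-Z = 23 → X
  i=12: Q-I =  8 → I
  i=13: Z-Z =  0 → A
  i=14: Z-E = 21 → V
  i=15: V-G = 15 → P
  i=16: S-S =  0 → A
  i=17: D-A =  3 → D
  shifts repeat with period 8: ADVXIAVP

ADVXIAVP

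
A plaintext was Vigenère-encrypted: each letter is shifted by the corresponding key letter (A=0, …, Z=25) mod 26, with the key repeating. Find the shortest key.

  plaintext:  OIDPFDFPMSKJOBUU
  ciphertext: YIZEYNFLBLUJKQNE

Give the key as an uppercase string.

KAWPT

  i= 0: Y-O = 10 → K
  i= 1: I-I =  0 → A
  i= 2: Z-D = 22 → W
  i= 3: E-P = 15 → P
  i= 4: Y-F = 19 → T
  i= 5: N-D = 10 → K
  i= 6: F-F =  0 → A
  i= 7: L-P = 22 → W
  i= 8: B-M = 15 → P
  i= 9: L-S = 19 → T
  i=10: U-K = 10 → K
  i=11: J-J =  0 → A
  i=12: K-O = 22 → W
  i=13: Q-B = 15 → P
  i=14: N-U = 19 → T
  i=15: E-U = 10 → K
  shifts repeat with period 5: KAWPT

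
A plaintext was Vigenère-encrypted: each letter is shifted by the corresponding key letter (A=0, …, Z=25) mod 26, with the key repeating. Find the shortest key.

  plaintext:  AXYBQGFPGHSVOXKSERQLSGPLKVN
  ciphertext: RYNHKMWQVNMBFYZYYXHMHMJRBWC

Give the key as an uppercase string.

  i= 0: R-A = 17 → R
  i= 1: Y-X =  1 → B
  i= 2: N-Y = 15 → P
  i= 3: H-B =  6 → G
  i= 4: K-Q = 20 → U
  i= 5: M-G =  6 → G
  i= 6: W-F = 17 → R
  i= 7: Q-P =  1 → B
  i= 8: V-G = 15 → P
  i= 9: N-H =  6 → G
  i=10: M-S = 20 → U
  i=11: B-V =  6 → G
  i=12: F-O = 17 → R
  i=13: Y-X =  1 → B
  i=14: Z-K = 15 → P
  i=15: Y-S =  6 → G
  i=16: Y-E = 20 → U
  i=17: X-R =  6 → G
  i=18: H-Q = 17 → R
  i=19: M-L =  1 → B
  i=20: H-S = 15 → P
  i=21: M-G =  6 → G
  i=22: J-P = 20 → U
  i=23: R-L =  6 → G
  i=24: B-K = 17 → R
  i=25: W-V =  1 → B
  i=26: C-N = 15 → P
  shifts repeat with period 6: RBPGUG

RBPGUG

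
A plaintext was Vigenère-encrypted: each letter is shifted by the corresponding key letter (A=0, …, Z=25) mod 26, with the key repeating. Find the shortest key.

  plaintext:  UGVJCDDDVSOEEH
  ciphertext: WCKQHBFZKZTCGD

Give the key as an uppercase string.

  i= 0: W-U =  2 → C
  i= 1: C-G = 22 → W
  i= 2: K-V = 15 → P
  i= 3: Q-J =  7 → H
  i= 4: H-C =  5 → F
  i= 5: B-D = 24 → Y
  i= 6: F-D =  2 → C
  i= 7: Z-D = 22 → W
  i= 8: K-V = 15 → P
  i= 9: Z-S =  7 → H
  i=10: T-O =  5 → F
  i=11: C-E = 24 → Y
  i=12: G-E =  2 → C
  i=13: D-H = 22 → W
  shifts repeat with period 6: CWPHFY

CWPHFY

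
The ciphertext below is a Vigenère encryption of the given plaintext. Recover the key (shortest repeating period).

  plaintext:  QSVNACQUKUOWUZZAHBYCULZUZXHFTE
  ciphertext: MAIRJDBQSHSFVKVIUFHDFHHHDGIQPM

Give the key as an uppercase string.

  i= 0: M-Q = 22 → W
  i= 1: A-S =  8 → I
  i= 2: I-V = 13 → N
  i= 3: R-N =  4 → E
  i= 4: J-A =  9 → J
  i= 5: D-C =  1 → B
  i= 6: B-Q = 11 → L
  i= 7: Q-U = 22 → W
  i= 8: S-K =  8 → I
  i= 9: H-U = 13 → N
  i=10: S-O =  4 → E
  i=11: F-W =  9 → J
  i=12: V-U =  1 → B
  i=13: K-Z = 11 → L
  i=14: V-Z = 22 → W
  i=15: I-A =  8 → I
  i=16: U-H = 13 → N
  i=17: F-B =  4 → E
  i=18: H-Y =  9 → J
  i=19: D-C =  1 → B
  i=20: F-U = 11 → L
  i=21: H-L = 22 → W
  i=22: H-Z =  8 → I
  i=23: H-U = 13 → N
  i=24: D-Z =  4 → E
  i=25: G-X =  9 → J
  i=26: I-H =  1 → B
  i=27: Q-F = 11 → L
  i=28: P-T = 22 → W
  i=29: M-E =  8 → I
  shifts repeat with period 7: WINEJBL

WINEJBL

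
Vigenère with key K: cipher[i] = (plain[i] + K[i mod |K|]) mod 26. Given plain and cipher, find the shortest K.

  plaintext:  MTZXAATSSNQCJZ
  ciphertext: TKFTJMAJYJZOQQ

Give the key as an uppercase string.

HRGWJM

  i= 0: T-M =  7 → H
  i= 1: K-T = 17 → R
  i= 2: F-Z =  6 → G
  i= 3: T-X = 22 → W
  i= 4: J-A =  9 → J
  i= 5: M-A = 12 → M
  i= 6: A-T =  7 → H
  i= 7: J-S = 17 → R
  i= 8: Y-S =  6 → G
  i= 9: J-N = 22 → W
  i=10: Z-Q =  9 → J
  i=11: O-C = 12 → M
  i=12: Q-J =  7 → H
  i=13: Q-Z = 17 → R
  shifts repeat with period 6: HRGWJM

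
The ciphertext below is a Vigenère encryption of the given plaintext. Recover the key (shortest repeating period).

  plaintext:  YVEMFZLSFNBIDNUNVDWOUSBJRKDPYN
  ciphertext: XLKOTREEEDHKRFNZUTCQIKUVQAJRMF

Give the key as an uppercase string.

ZQGCOSTM

  i= 0: X-Y = 25 → Z
  i= 1: L-V = 16 → Q
  i= 2: K-E =  6 → G
  i= 3: O-M =  2 → C
  i= 4: T-F = 14 → O
  i= 5: R-Z = 18 → S
  i= 6: E-L = 19 → T
  i= 7: E-S = 12 → M
  i= 8: E-F = 25 → Z
  i= 9: D-N = 16 → Q
  i=10: H-B =  6 → G
  i=11: K-I =  2 → C
  i=12: R-D = 14 → O
  i=13: F-N = 18 → S
  i=14: N-U = 19 → T
  i=15: Z-N = 12 → M
  i=16: U-V = 25 → Z
  i=17: T-D = 16 → Q
  i=18: C-W =  6 → G
  i=19: Q-O =  2 → C
  i=20: I-U = 14 → O
  i=21: K-S = 18 → S
  i=22: U-B = 19 → T
  i=23: V-J = 12 → M
  i=24: Q-R = 25 → Z
  i=25: A-K = 16 → Q
  i=26: J-D =  6 → G
  i=27: R-P =  2 → C
  i=28: M-Y = 14 → O
  i=29: F-N = 18 → S
  shifts repeat with period 8: ZQGCOSTM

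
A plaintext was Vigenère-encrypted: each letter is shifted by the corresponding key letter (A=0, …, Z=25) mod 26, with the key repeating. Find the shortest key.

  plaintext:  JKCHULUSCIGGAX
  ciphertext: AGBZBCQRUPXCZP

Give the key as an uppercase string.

  i= 0: A-J = 17 → R
  i= 1: G-K = 22 → W
  i= 2: B-C = 25 → Z
  i= 3: Z-H = 18 → S
  i= 4: B-U =  7 → H
  i= 5: C-L = 17 → R
  i= 6: Q-U = 22 → W
  i= 7: R-S = 25 → Z
  i= 8: U-C = 18 → S
  i= 9: P-I =  7 → H
  i=10: X-G = 17 → R
  i=11: C-G = 22 → W
  i=12: Z-A = 25 → Z
  i=13: P-X = 18 → S
  shifts repeat with period 5: RWZSH

RWZSH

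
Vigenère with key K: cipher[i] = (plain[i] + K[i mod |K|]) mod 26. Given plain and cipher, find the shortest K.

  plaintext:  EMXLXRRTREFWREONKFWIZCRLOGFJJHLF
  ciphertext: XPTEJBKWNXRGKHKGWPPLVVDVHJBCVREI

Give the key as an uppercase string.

  i= 0: X-E = 19 → T
  i= 1: P-M =  3 → D
  i= 2: T-X = 22 → W
  i= 3: E-L = 19 → T
  i= 4: J-X = 12 → M
  i= 5: B-R = 10 → K
  i= 6: K-R = 19 → T
  i= 7: W-T =  3 → D
  i= 8: N-R = 22 → W
  i= 9: X-E = 19 → T
  i=10: R-F = 12 → M
  i=11: G-W = 10 → K
  i=12: K-R = 19 → T
  i=13: H-E =  3 → D
  i=14: K-O = 22 → W
  i=15: G-N = 19 → T
  i=16: W-K = 12 → M
  i=17: P-F = 10 → K
  i=18: P-W = 19 → T
  i=19: L-I =  3 → D
  i=20: V-Z = 22 → W
  i=21: V-C = 19 → T
  i=22: D-R = 12 → M
  i=23: V-L = 10 → K
  i=24: H-O = 19 → T
  i=25: J-G =  3 → D
  i=26: B-F = 22 → W
  i=27: C-J = 19 → T
  i=28: V-J = 12 → M
  i=29: R-H = 10 → K
  i=30: E-L = 19 → T
  i=31: I-F =  3 → D
  shifts repeat with period 6: TDWTMK

TDWTMK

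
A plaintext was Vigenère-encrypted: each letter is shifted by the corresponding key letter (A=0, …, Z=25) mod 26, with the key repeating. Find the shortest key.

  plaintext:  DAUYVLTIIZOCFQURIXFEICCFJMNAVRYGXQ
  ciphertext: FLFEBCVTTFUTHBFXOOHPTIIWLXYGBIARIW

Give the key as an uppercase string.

  i= 0: F-D =  2 → C
  i= 1: L-A = 11 → L
  i= 2: F-U = 11 → L
  i= 3: E-Y =  6 → G
  i= 4: B-V =  6 → G
  i= 5: C-L = 17 → R
  i= 6: V-T =  2 → C
  i= 7: T-I = 11 → L
  i= 8: T-I = 11 → L
  i= 9: F-Z =  6 → G
  i=10: U-O =  6 → G
  i=11: T-C = 17 → R
  i=12: H-F =  2 → C
  i=13: B-Q = 11 → L
  i=14: F-U = 11 → L
  i=15: X-R =  6 → G
  i=16: O-I =  6 → G
  i=17: O-X = 17 → R
  i=18: H-F =  2 → C
  i=19: P-E = 11 → L
  i=20: T-I = 11 → L
  i=21: I-C =  6 → G
  i=22: I-C =  6 → G
  i=23: W-F = 17 → R
  i=24: L-J =  2 → C
  i=25: X-M = 11 → L
  i=26: Y-N = 11 → L
  i=27: G-A =  6 → G
  i=28: B-V =  6 → G
  i=29: I-R = 17 → R
  i=30: A-Y =  2 → C
  i=31: R-G = 11 → L
  i=32: I-X = 11 → L
  i=33: W-Q =  6 → G
  shifts repeat with period 6: CLLGGR

CLLGGR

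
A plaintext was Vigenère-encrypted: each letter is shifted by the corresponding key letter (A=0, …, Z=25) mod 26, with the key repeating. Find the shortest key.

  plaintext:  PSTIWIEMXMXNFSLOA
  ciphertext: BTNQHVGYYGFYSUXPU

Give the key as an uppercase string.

MBUILNC

  i= 0: B-P = 12 → M
  i= 1: T-S =  1 → B
  i= 2: N-T = 20 → U
  i= 3: Q-I =  8 → I
  i= 4: H-W = 11 → L
  i= 5: V-I = 13 → N
  i= 6: G-E =  2 → C
  i= 7: Y-M = 12 → M
  i= 8: Y-X =  1 → B
  i= 9: G-M = 20 → U
  i=10: F-X =  8 → I
  i=11: Y-N = 11 → L
  i=12: S-F = 13 → N
  i=13: U-S =  2 → C
  i=14: X-L = 12 → M
  i=15: P-O =  1 → B
  i=16: U-A = 20 → U
  shifts repeat with period 7: MBUILNC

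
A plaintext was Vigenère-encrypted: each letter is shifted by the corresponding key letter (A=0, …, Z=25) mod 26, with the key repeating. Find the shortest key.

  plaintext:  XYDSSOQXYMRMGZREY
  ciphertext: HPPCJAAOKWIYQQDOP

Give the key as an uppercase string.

KRM

  i= 0: H-X = 10 → K
  i= 1: P-Y = 17 → R
  i= 2: P-D = 12 → M
  i= 3: C-S = 10 → K
  i= 4: J-S = 17 → R
  i= 5: A-O = 12 → M
  i= 6: A-Q = 10 → K
  i= 7: O-X = 17 → R
  i= 8: K-Y = 12 → M
  i= 9: W-M = 10 → K
  i=10: I-R = 17 → R
  i=11: Y-M = 12 → M
  i=12: Q-G = 10 → K
  i=13: Q-Z = 17 → R
  i=14: D-R = 12 → M
  i=15: O-E = 10 → K
  i=16: P-Y = 17 → R
  shifts repeat with period 3: KRM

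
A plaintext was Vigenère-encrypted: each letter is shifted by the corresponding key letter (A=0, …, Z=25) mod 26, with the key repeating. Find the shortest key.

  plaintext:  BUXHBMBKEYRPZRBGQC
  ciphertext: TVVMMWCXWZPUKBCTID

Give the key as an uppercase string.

SBYFLKBN

  i= 0: T-B = 18 → S
  i= 1: V-U =  1 → B
  i= 2: V-X = 24 → Y
  i= 3: M-H =  5 → F
  i= 4: M-B = 11 → L
  i= 5: W-M = 10 → K
  i= 6: C-B =  1 → B
  i= 7: X-K = 13 → N
  i= 8: W-E = 18 → S
  i= 9: Z-Y =  1 → B
  i=10: P-R = 24 → Y
  i=11: U-P =  5 → F
  i=12: K-Z = 11 → L
  i=13: B-R = 10 → K
  i=14: C-B =  1 → B
  i=15: T-G = 13 → N
  i=16: I-Q = 18 → S
  i=17: D-C =  1 → B
  shifts repeat with period 8: SBYFLKBN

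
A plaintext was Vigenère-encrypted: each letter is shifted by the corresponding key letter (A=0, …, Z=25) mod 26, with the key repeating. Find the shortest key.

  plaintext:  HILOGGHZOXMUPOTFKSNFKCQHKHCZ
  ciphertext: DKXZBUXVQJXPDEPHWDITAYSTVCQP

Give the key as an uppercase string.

WCMLVOQ

  i= 0: D-H = 22 → W
  i= 1: K-I =  2 → C
  i= 2: X-L = 12 → M
  i= 3: Z-O = 11 → L
  i= 4: B-G = 21 → V
  i= 5: U-G = 14 → O
  i= 6: X-H = 16 → Q
  i= 7: V-Z = 22 → W
  i= 8: Q-O =  2 → C
  i= 9: J-X = 12 → M
  i=10: X-M = 11 → L
  i=11: P-U = 21 → V
  i=12: D-P = 14 → O
  i=13: E-O = 16 → Q
  i=14: P-T = 22 → W
  i=15: H-F =  2 → C
  i=16: W-K = 12 → M
  i=17: D-S = 11 → L
  i=18: I-N = 21 → V
  i=19: T-F = 14 → O
  i=20: A-K = 16 → Q
  i=21: Y-C = 22 → W
  i=22: S-Q =  2 → C
  i=23: T-H = 12 → M
  i=24: V-K = 11 → L
  i=25: C-H = 21 → V
  i=26: Q-C = 14 → O
  i=27: P-Z = 16 → Q
  shifts repeat with period 7: WCMLVOQ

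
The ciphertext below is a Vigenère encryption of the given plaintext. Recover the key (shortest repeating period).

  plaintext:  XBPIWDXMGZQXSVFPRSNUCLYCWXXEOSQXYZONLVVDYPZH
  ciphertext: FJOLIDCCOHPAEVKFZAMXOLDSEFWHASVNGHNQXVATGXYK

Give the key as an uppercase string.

  i= 0: F-X =  8 → I
  i= 1: J-B =  8 → I
  i= 2: O-P = 25 → Z
  i= 3: L-I =  3 → D
  i= 4: I-W = 12 → M
  i= 5: D-D =  0 → A
  i= 6: C-X =  5 → F
  i= 7: C-M = 16 → Q
  i= 8: O-G =  8 → I
  i= 9: H-Z =  8 → I
  i=10: P-Q = 25 → Z
  i=11: A-X =  3 → D
  i=12: E-S = 12 → M
  i=13: V-V =  0 → A
  i=14: K-F =  5 → F
  i=15: F-P = 16 → Q
  i=16: Z-R =  8 → I
  i=17: A-S =  8 → I
  i=18: M-N = 25 → Z
  i=19: X-U =  3 → D
  i=20: O-C = 12 → M
  i=21: L-L =  0 → A
  i=22: D-Y =  5 → F
  i=23: S-C = 16 → Q
  i=24: E-W =  8 → I
  i=25: F-X =  8 → I
  i=26: W-X = 25 → Z
  i=27: H-E =  3 → D
  i=28: A-O = 12 → M
  i=29: S-S =  0 → A
  i=30: V-Q =  5 → F
  i=31: N-X = 16 → Q
  i=32: G-Y =  8 → I
  i=33: H-Z =  8 → I
  i=34: N-O = 25 → Z
  i=35: Q-N =  3 → D
  i=36: X-L = 12 → M
  i=37: V-V =  0 → A
  i=38: A-V =  5 → F
  i=39: T-D = 16 → Q
  i=40: G-Y =  8 → I
  i=41: X-P =  8 → I
  i=42: Y-Z = 25 → Z
  i=43: K-H =  3 → D
  shifts repeat with period 8: IIZDMAFQ

IIZDMAFQ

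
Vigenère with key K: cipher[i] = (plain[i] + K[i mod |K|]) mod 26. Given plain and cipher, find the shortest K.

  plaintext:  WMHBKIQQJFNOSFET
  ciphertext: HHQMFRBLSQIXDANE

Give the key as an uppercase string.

LVJ

  i= 0: H-W = 11 → L
  i= 1: H-M = 21 → V
  i= 2: Q-H =  9 → J
  i= 3: M-B = 11 → L
  i= 4: F-K = 21 → V
  i= 5: R-I =  9 → J
  i= 6: B-Q = 11 → L
  i= 7: L-Q = 21 → V
  i= 8: S-J =  9 → J
  i= 9: Q-F = 11 → L
  i=10: I-N = 21 → V
  i=11: X-O =  9 → J
  i=12: D-S = 11 → L
  i=13: A-F = 21 → V
  i=14: N-E =  9 → J
  i=15: E-T = 11 → L
  shifts repeat with period 3: LVJ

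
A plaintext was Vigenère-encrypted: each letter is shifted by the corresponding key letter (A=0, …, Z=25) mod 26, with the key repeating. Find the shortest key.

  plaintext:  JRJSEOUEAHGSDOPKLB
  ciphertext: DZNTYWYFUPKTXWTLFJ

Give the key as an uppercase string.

UIEB

  i= 0: D-J = 20 → U
  i= 1: Z-R =  8 → I
  i= 2: N-J =  4 → E
  i= 3: T-S =  1 → B
  i= 4: Y-E = 20 → U
  i= 5: W-O =  8 → I
  i= 6: Y-U =  4 → E
  i= 7: F-E =  1 → B
  i= 8: U-A = 20 → U
  i= 9: P-H =  8 → I
  i=10: K-G =  4 → E
  i=11: T-S =  1 → B
  i=12: X-D = 20 → U
  i=13: W-O =  8 → I
  i=14: T-P =  4 → E
  i=15: L-K =  1 → B
  i=16: F-L = 20 → U
  i=17: J-B =  8 → I
  shifts repeat with period 4: UIEB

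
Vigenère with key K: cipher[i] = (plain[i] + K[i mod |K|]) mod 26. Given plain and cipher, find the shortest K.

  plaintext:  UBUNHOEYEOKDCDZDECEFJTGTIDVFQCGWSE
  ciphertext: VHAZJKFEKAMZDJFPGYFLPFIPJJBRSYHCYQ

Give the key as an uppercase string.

BGGMCW

  i= 0: V-U =  1 → B
  i= 1: H-B =  6 → G
  i= 2: A-U =  6 → G
  i= 3: Z-N = 12 → M
  i= 4: J-H =  2 → C
  i= 5: K-O = 22 → W
  i= 6: F-E =  1 → B
  i= 7: E-Y =  6 → G
  i= 8: K-E =  6 → G
  i= 9: A-O = 12 → M
  i=10: M-K =  2 → C
  i=11: Z-D = 22 → W
  i=12: D-C =  1 → B
  i=13: J-D =  6 → G
  i=14: F-Z =  6 → G
  i=15: P-D = 12 → M
  i=16: G-E =  2 → C
  i=17: Y-C = 22 → W
  i=18: F-E =  1 → B
  i=19: L-F =  6 → G
  i=20: P-J =  6 → G
  i=21: F-T = 12 → M
  i=22: I-G =  2 → C
  i=23: P-T = 22 → W
  i=24: J-I =  1 → B
  i=25: J-D =  6 → G
  i=26: B-V =  6 → G
  i=27: R-F = 12 → M
  i=28: S-Q =  2 → C
  i=29: Y-C = 22 → W
  i=30: H-G =  1 → B
  i=31: C-W =  6 → G
  i=32: Y-S =  6 → G
  i=33: Q-E = 12 → M
  shifts repeat with period 6: BGGMCW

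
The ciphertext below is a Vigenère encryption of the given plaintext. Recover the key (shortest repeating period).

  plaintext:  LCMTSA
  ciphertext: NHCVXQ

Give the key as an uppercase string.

CFQ

  i= 0: N-L =  2 → C
  i= 1: H-C =  5 → F
  i= 2: C-M = 16 → Q
  i= 3: V-T =  2 → C
  i= 4: X-S =  5 → F
  i= 5: Q-A = 16 → Q
  shifts repeat with period 3: CFQ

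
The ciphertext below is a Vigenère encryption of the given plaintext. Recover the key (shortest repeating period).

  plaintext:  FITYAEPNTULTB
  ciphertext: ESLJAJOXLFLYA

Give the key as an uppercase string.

  i= 0: E-F = 25 → Z
  i= 1: S-I = 10 → K
  i= 2: L-T = 18 → S
  i= 3: J-Y = 11 → L
  i= 4: A-A =  0 → A
  i= 5: J-E =  5 → F
  i= 6: O-P = 25 → Z
  i= 7: X-N = 10 → K
  i= 8: L-T = 18 → S
  i= 9: F-U = 11 → L
  i=10: L-L =  0 → A
  i=11: Y-T =  5 → F
  i=12: A-B = 25 → Z
  shifts repeat with period 6: ZKSLAF

ZKSLAF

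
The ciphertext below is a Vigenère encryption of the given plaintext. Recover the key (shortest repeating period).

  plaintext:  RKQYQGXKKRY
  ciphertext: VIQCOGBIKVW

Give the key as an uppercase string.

EYA

  i= 0: V-R =  4 → E
  i= 1: I-K = 24 → Y
  i= 2: Q-Q =  0 → A
  i= 3: C-Y =  4 → E
  i= 4: O-Q = 24 → Y
  i= 5: G-G =  0 → A
  i= 6: B-X =  4 → E
  i= 7: I-K = 24 → Y
  i= 8: K-K =  0 → A
  i= 9: V-R =  4 → E
  i=10: W-Y = 24 → Y
  shifts repeat with period 3: EYA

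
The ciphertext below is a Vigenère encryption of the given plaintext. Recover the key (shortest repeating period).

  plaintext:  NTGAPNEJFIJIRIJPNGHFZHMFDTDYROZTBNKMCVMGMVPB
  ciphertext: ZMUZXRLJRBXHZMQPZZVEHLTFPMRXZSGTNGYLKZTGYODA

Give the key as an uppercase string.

MTOZIEHA

  i= 0: Z-N = 12 → M
  i= 1: M-T = 19 → T
  i= 2: U-G = 14 → O
  i= 3: Z-A = 25 → Z
  i= 4: X-P =  8 → I
  i= 5: R-N =  4 → E
  i= 6: L-E =  7 → H
  i= 7: J-J =  0 → A
  i= 8: R-F = 12 → M
  i= 9: B-I = 19 → T
  i=10: X-J = 14 → O
  i=11: H-I = 25 → Z
  i=12: Z-R =  8 → I
  i=13: M-I =  4 → E
  i=14: Q-J =  7 → H
  i=15: P-P =  0 → A
  i=16: Z-N = 12 → M
  i=17: Z-G = 19 → T
  i=18: V-H = 14 → O
  i=19: E-F = 25 → Z
  i=20: H-Z =  8 → I
  i=21: L-H =  4 → E
  i=22: T-M =  7 → H
  i=23: F-F =  0 → A
  i=24: P-D = 12 → M
  i=25: M-T = 19 → T
  i=26: R-D = 14 → O
  i=27: X-Y = 25 → Z
  i=28: Z-R =  8 → I
  i=29: S-O =  4 → E
  i=30: G-Z =  7 → H
  i=31: T-T =  0 → A
  i=32: N-B = 12 → M
  i=33: G-N = 19 → T
  i=34: Y-K = 14 → O
  i=35: L-M = 25 → Z
  i=36: K-C =  8 → I
  i=37: Z-V =  4 → E
  i=38: T-M =  7 → H
  i=39: G-G =  0 → A
  i=40: Y-M = 12 → M
  i=41: O-V = 19 → T
  i=42: D-P = 14 → O
  i=43: A-B = 25 → Z
  shifts repeat with period 8: MTOZIEHA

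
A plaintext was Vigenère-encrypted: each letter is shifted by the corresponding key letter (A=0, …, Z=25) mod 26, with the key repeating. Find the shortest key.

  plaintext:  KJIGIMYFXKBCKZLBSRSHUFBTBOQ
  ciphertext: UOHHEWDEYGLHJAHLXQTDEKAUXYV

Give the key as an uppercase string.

KFZBW

  i= 0: U-K = 10 → K
  i= 1: O-J =  5 → F
  i= 2: H-I = 25 → Z
  i= 3: H-G =  1 → B
  i= 4: E-I = 22 → W
  i= 5: W-M = 10 → K
  i= 6: D-Y =  5 → F
  i= 7: E-F = 25 → Z
  i= 8: Y-X =  1 → B
  i= 9: G-K = 22 → W
  i=10: L-B = 10 → K
  i=11: H-C =  5 → F
  i=12: J-K = 25 → Z
  i=13: A-Z =  1 → B
  i=14: H-L = 22 → W
  i=15: L-B = 10 → K
  i=16: X-S =  5 → F
  i=17: Q-R = 25 → Z
  i=18: T-S =  1 → B
  i=19: D-H = 22 → W
  i=20: E-U = 10 → K
  i=21: K-F =  5 → F
  i=22: A-B = 25 → Z
  i=23: U-T =  1 → B
  i=24: X-B = 22 → W
  i=25: Y-O = 10 → K
  i=26: V-Q =  5 → F
  shifts repeat with period 5: KFZBW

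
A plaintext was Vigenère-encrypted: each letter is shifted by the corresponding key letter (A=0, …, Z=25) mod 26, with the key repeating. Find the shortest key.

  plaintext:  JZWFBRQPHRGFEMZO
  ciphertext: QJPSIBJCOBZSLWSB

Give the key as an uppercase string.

HKTN

  i= 0: Q-J =  7 → H
  i= 1: J-Z = 10 → K
  i= 2: P-W = 19 → T
  i= 3: S-F = 13 → N
  i= 4: I-B =  7 → H
  i= 5: B-R = 10 → K
  i= 6: J-Q = 19 → T
  i= 7: C-P = 13 → N
  i= 8: O-H =  7 → H
  i= 9: B-R = 10 → K
  i=10: Z-G = 19 → T
  i=11: S-F = 13 → N
  i=12: L-E =  7 → H
  i=13: W-M = 10 → K
  i=14: S-Z = 19 → T
  i=15: B-O = 13 → N
  shifts repeat with period 4: HKTN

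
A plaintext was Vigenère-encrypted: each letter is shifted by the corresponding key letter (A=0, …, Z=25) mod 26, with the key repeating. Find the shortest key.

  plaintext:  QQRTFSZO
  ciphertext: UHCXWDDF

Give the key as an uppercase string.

ERL

  i= 0: U-Q =  4 → E
  i= 1: H-Q = 17 → R
  i= 2: C-R = 11 → L
  i= 3: X-T =  4 → E
  i= 4: W-F = 17 → R
  i= 5: D-S = 11 → L
  i= 6: D-Z =  4 → E
  i= 7: F-O = 17 → R
  shifts repeat with period 3: ERL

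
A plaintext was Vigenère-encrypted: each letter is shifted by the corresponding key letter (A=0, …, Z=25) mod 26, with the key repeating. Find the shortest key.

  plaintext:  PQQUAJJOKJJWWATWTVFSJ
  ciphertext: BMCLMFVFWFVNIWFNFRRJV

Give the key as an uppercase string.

  i= 0: B-P = 12 → M
  i= 1: M-Q = 22 → W
  i= 2: C-Q = 12 → M
  i= 3: L-U = 17 → R
  i= 4: M-A = 12 → M
  i= 5: F-J = 22 → W
  i= 6: V-J = 12 → M
  i= 7: F-O = 17 → R
  i= 8: W-K = 12 → M
  i= 9: F-J = 22 → W
  i=10: V-J = 12 → M
  i=11: N-W = 17 → R
  i=12: I-W = 12 → M
  i=13: W-A = 22 → W
  i=14: F-T = 12 → M
  i=15: N-W = 17 → R
  i=16: F-T = 12 → M
  i=17: R-V = 22 → W
  i=18: R-F = 12 → M
  i=19: J-S = 17 → R
  i=20: V-J = 12 → M
  shifts repeat with period 4: MWMR

MWMR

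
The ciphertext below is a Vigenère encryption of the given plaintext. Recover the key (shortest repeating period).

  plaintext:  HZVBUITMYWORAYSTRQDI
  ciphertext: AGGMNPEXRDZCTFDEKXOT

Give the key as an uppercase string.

THLL

  i= 0: A-H = 19 → T
  i= 1: G-Z =  7 → H
  i= 2: G-V = 11 → L
  i= 3: M-B = 11 → L
  i= 4: N-U = 19 → T
  i= 5: P-I =  7 → H
  i= 6: E-T = 11 → L
  i= 7: X-M = 11 → L
  i= 8: R-Y = 19 → T
  i= 9: D-W =  7 → H
  i=10: Z-O = 11 → L
  i=11: C-R = 11 → L
  i=12: T-A = 19 → T
  i=13: F-Y =  7 → H
  i=14: D-S = 11 → L
  i=15: E-T = 11 → L
  i=16: K-R = 19 → T
  i=17: X-Q =  7 → H
  i=18: O-D = 11 → L
  i=19: T-I = 11 → L
  shifts repeat with period 4: THLL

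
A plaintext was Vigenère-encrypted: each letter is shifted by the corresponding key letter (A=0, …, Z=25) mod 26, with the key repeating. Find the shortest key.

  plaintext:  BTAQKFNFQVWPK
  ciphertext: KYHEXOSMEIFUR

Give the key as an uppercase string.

  i= 0: K-B =  9 → J
  i= 1: Y-T =  5 → F
  i= 2: H-A =  7 → H
  i= 3: E-Q = 14 → O
  i= 4: X-K = 13 → N
  i= 5: O-F =  9 → J
  i= 6: S-N =  5 → F
  i= 7: M-F =  7 → H
  i= 8: E-Q = 14 → O
  i= 9: I-V = 13 → N
  i=10: F-W =  9 → J
  i=11: U-P =  5 → F
  i=12: R-K =  7 → H
  shifts repeat with period 5: JFHON

JFHON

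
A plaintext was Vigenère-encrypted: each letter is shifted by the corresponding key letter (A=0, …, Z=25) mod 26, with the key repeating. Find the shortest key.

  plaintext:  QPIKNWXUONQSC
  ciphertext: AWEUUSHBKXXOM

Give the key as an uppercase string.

KHW

  i= 0: A-Q = 10 → K
  i= 1: W-P =  7 → H
  i= 2: E-I = 22 → W
  i= 3: U-K = 10 → K
  i= 4: U-N =  7 → H
  i= 5: S-W = 22 → W
  i= 6: H-X = 10 → K
  i= 7: B-U =  7 → H
  i= 8: K-O = 22 → W
  i= 9: X-N = 10 → K
  i=10: X-Q =  7 → H
  i=11: O-S = 22 → W
  i=12: M-C = 10 → K
  shifts repeat with period 3: KHW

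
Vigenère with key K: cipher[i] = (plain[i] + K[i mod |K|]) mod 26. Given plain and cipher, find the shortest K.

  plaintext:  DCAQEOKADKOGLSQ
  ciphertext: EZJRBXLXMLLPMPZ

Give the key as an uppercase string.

  i= 0: E-D =  1 → B
  i= 1: Z-C = 23 → X
  i= 2: J-A =  9 → J
  i= 3: R-Q =  1 → B
  i= 4: B-E = 23 → X
  i= 5: X-O =  9 → J
  i= 6: L-K =  1 → B
  i= 7: X-A = 23 → X
  i= 8: M-D =  9 → J
  i= 9: L-K =  1 → B
  i=10: L-O = 23 → X
  i=11: P-G =  9 → J
  i=12: M-L =  1 → B
  i=13: P-S = 23 → X
  i=14: Z-Q =  9 → J
  shifts repeat with period 3: BXJ

BXJ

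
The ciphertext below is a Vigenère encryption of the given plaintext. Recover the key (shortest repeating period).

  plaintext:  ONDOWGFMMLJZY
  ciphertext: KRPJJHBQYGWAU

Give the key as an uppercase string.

WEMVNB

  i= 0: K-O = 22 → W
  i= 1: R-N =  4 → E
  i= 2: P-D = 12 → M
  i= 3: J-O = 21 → V
  i= 4: J-W = 13 → N
  i= 5: H-G =  1 → B
  i= 6: B-F = 22 → W
  i= 7: Q-M =  4 → E
  i= 8: Y-M = 12 → M
  i= 9: G-L = 21 → V
  i=10: W-J = 13 → N
  i=11: A-Z =  1 → B
  i=12: U-Y = 22 → W
  shifts repeat with period 6: WEMVNB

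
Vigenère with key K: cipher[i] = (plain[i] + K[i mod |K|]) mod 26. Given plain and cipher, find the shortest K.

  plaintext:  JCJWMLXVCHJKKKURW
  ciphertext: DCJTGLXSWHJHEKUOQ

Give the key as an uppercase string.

UAAX

  i= 0: D-J = 20 → U
  i= 1: C-C =  0 → A
  i= 2: J-J =  0 → A
  i= 3: T-W = 23 → X
  i= 4: G-M = 20 → U
  i= 5: L-L =  0 → A
  i= 6: X-X =  0 → A
  i= 7: S-V = 23 → X
  i= 8: W-C = 20 → U
  i= 9: H-H =  0 → A
  i=10: J-J =  0 → A
  i=11: H-K = 23 → X
  i=12: E-K = 20 → U
  i=13: K-K =  0 → A
  i=14: U-U =  0 → A
  i=15: O-R = 23 → X
  i=16: Q-W = 20 → U
  shifts repeat with period 4: UAAX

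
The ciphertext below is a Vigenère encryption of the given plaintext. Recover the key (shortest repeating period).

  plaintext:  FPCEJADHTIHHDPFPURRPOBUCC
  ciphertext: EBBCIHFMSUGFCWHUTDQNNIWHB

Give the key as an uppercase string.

  i= 0: E-F = 25 → Z
  i= 1: B-P = 12 → M
  i= 2: B-C = 25 → Z
  i= 3: C-E = 24 → Y
  i= 4: I-J = 25 → Z
  i= 5: H-A =  7 → H
  i= 6: F-D =  2 → C
  i= 7: M-H =  5 → F
  i= 8: S-T = 25 → Z
  i= 9: U-I = 12 → M
  i=10: G-H = 25 → Z
  i=11: F-H = 24 → Y
  i=12: C-D = 25 → Z
  i=13: W-P =  7 → H
  i=14: H-F =  2 → C
  i=15: U-P =  5 → F
  i=16: T-U = 25 → Z
  i=17: D-R = 12 → M
  i=18: Q-R = 25 → Z
  i=19: N-P = 24 → Y
  i=20: N-O = 25 → Z
  i=21: I-B =  7 → H
  i=22: W-U =  2 → C
  i=23: H-C =  5 → F
  i=24: B-C = 25 → Z
  shifts repeat with period 8: ZMZYZHCF

ZMZYZHCF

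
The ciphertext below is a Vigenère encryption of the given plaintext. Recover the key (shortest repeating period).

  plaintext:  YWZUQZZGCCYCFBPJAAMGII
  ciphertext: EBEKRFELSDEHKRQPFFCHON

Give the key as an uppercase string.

  i= 0: E-Y =  6 → G
  i= 1: B-W =  5 → F
  i= 2: E-Z =  5 → F
  i= 3: K-U = 16 → Q
  i= 4: R-Q =  1 → B
  i= 5: F-Z =  6 → G
  i= 6: E-Z =  5 → F
  i= 7: L-G =  5 → F
  i= 8: S-C = 16 → Q
  i= 9: D-C =  1 → B
  i=10: E-Y =  6 → G
  i=11: H-C =  5 → F
  i=12: K-F =  5 → F
  i=13: R-B = 16 → Q
  i=14: Q-P =  1 → B
  i=15: P-J =  6 → G
  i=16: F-A =  5 → F
  i=17: F-A =  5 → F
  i=18: C-M = 16 → Q
  i=19: H-G =  1 → B
  i=20: O-I =  6 → G
  i=21: N-I =  5 → F
  shifts repeat with period 5: GFFQB

GFFQB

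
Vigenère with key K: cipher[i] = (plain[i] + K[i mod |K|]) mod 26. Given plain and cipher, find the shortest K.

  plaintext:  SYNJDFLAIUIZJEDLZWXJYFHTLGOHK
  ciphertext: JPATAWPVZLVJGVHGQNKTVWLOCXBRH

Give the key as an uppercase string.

RRNKXREV

  i= 0: J-S = 17 → R
  i= 1: P-Y = 17 → R
  i= 2: A-N = 13 → N
  i= 3: T-J = 10 → K
  i= 4: A-D = 23 → X
  i= 5: W-F = 17 → R
  i= 6: P-L =  4 → E
  i= 7: V-A = 21 → V
  i= 8: Z-I = 17 → R
  i= 9: L-U = 17 → R
  i=10: V-I = 13 → N
  i=11: J-Z = 10 → K
  i=12: G-J = 23 → X
  i=13: V-E = 17 → R
  i=14: H-D =  4 → E
  i=15: G-L = 21 → V
  i=16: Q-Z = 17 → R
  i=17: N-W = 17 → R
  i=18: K-X = 13 → N
  i=19: T-J = 10 → K
  i=20: V-Y = 23 → X
  i=21: W-F = 17 → R
  i=22: L-H =  4 → E
  i=23: O-T = 21 → V
  i=24: C-L = 17 → R
  i=25: X-G = 17 → R
  i=26: B-O = 13 → N
  i=27: R-H = 10 → K
  i=28: H-K = 23 → X
  shifts repeat with period 8: RRNKXREV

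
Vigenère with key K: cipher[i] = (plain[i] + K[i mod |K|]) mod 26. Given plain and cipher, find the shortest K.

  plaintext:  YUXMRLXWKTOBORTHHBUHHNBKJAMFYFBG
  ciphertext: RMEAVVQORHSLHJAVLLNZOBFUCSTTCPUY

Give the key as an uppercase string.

  i= 0: R-Y = 19 → T
  i= 1: M-U = 18 → S
  i= 2: E-X =  7 → H
  i= 3: A-M = 14 → O
  i= 4: V-R =  4 → E
  i= 5: V-L = 10 → K
  i= 6: Q-X = 19 → T
  i= 7: O-W = 18 → S
  i= 8: R-K =  7 → H
  i= 9: H-T = 14 → O
  i=10: S-O =  4 → E
  i=11: L-B = 10 → K
  i=12: H-O = 19 → T
  i=13: J-R = 18 → S
  i=14: A-T =  7 → H
  i=15: V-H = 14 → O
  i=16: L-H =  4 → E
  i=17: L-B = 10 → K
  i=18: N-U = 19 → T
  i=19: Z-H = 18 → S
  i=20: O-H =  7 → H
  i=21: B-N = 14 → O
  i=22: F-B =  4 → E
  i=23: U-K = 10 → K
  i=24: C-J = 19 → T
  i=25: S-A = 18 → S
  i=26: T-M =  7 → H
  i=27: T-F = 14 → O
  i=28: C-Y =  4 → E
  i=29: P-F = 10 → K
  i=30: U-B = 19 → T
  i=31: Y-G = 18 → S
  shifts repeat with period 6: TSHOEK

TSHOEK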